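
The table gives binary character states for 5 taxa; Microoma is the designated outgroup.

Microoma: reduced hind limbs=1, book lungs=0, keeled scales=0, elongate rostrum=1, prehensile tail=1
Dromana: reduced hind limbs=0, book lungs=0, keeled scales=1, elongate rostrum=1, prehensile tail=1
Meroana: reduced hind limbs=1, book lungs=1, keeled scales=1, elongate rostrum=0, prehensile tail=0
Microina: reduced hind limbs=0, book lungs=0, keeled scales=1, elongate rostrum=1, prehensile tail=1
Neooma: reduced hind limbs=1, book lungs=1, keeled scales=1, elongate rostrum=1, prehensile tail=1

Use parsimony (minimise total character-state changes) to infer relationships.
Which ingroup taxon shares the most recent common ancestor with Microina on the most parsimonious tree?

Character polarity is set by the outgroup: the derived state is whichever differs from the outgroup's state, so for reduced hind limbs, elongate rostrum, prehensile tail the derived state is '0', and for the remaining characters it is '1'.
reduced hind limbs (derived state '0') is shared by Dromana and Microina — a synapomorphy uniting that clade.
book lungs: derived state '1' in Meroana and Neooma only — synapomorphy for {Meroana, Neooma}.
keeled scales (derived state '1') is shared by all ingroup taxa — unites the whole ingroup.
elongate rostrum (derived state '0') is unique to Meroana (autapomorphy; uninformative for grouping).
prehensile tail: derived state '0' in Meroana only — an autapomorphy, so it tells us nothing about relationships among taxa.
Most parsimonious ingroup topology: ((Dromana,Microina),(Meroana,Neooma)).
Microina and Dromana form a cherry on this tree, so they are sister taxa.

Dromana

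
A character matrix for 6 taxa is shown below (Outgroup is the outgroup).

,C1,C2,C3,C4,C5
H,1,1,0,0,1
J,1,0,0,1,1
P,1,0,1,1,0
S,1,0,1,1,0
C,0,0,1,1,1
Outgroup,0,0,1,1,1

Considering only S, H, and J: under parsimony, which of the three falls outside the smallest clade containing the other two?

S

Character polarity is set by the outgroup: the derived state is whichever differs from the outgroup's state, so for C3, C4, C5 the derived state is '0', and for the remaining characters it is '1'.
C1 (derived state '1') is shared by H, J, P, and S — a synapomorphy uniting that clade.
C2: derived state '1' in H only — an autapomorphy, so it tells us nothing about relationships among taxa.
C3: derived state '0' in H and J only — synapomorphy for {H, J}.
C4 (derived state '0') is unique to H (autapomorphy; uninformative for grouping).
C5 (derived state '0') is shared by P and S — a synapomorphy uniting that clade.
Most parsimonious ingroup topology: (((H,J),(S,P)),C).
H and J share a more recent common ancestor with each other than either does with S, so S is the least closely related of the three.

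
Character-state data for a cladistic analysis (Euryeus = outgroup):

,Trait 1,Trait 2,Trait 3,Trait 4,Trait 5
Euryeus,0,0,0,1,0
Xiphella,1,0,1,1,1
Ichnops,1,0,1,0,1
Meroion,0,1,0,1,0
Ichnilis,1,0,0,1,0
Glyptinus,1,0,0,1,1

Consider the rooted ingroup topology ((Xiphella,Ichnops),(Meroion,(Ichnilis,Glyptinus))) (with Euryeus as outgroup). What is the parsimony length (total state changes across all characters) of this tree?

7

Map each character onto ((Xiphella,Ichnops),(Meroion,(Ichnilis,Glyptinus))) (rooted by Euryeus) and count the minimum state changes it requires (Fitch parsimony):
Trait 1: 2; Trait 2: 1; Trait 3: 1; Trait 4: 1; Trait 5: 2.
Total tree length = 7.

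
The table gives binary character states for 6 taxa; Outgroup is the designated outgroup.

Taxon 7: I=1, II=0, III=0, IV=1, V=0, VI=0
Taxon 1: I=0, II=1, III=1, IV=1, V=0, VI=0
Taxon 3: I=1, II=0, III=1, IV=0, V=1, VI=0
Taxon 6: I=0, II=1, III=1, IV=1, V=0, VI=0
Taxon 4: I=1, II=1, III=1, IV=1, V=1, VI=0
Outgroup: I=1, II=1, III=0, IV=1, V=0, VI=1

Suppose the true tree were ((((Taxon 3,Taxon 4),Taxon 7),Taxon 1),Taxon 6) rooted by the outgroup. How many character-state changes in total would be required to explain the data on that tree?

9

Map each character onto ((((Taxon 3,Taxon 4),Taxon 7),Taxon 1),Taxon 6) (rooted by Outgroup) and count the minimum state changes it requires (Fitch parsimony):
I: 2; II: 2; III: 2; IV: 1; V: 1; VI: 1.
Total tree length = 9.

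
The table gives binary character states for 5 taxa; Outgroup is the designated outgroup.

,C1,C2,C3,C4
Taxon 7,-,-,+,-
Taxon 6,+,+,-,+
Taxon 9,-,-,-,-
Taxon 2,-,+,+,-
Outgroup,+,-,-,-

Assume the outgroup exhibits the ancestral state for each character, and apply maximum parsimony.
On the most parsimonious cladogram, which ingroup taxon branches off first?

Taxon 6

Character polarity is set by the outgroup: the derived state is whichever differs from the outgroup's state, so for C1 the derived state is '-', and for the remaining characters it is '+'.
C1: derived state '-' in Taxon 2, Taxon 7, and Taxon 9 only — synapomorphy for {Taxon 2, Taxon 7, Taxon 9}.
C2 (state '+') occurs in Taxon 2 and Taxon 6 but conflicts with the nesting implied by the other characters — most parsimoniously interpreted as homoplasy.
C3 (derived state '+') is shared by Taxon 2 and Taxon 7 — a synapomorphy uniting that clade.
C4 (derived state '+') is unique to Taxon 6 (autapomorphy; uninformative for grouping).
Most parsimonious ingroup topology: (((Taxon 2,Taxon 7),Taxon 9),Taxon 6).
Taxon 6 is sister to the clade containing all other ingroup taxa, so it is the earliest-diverging (most basal) ingroup lineage.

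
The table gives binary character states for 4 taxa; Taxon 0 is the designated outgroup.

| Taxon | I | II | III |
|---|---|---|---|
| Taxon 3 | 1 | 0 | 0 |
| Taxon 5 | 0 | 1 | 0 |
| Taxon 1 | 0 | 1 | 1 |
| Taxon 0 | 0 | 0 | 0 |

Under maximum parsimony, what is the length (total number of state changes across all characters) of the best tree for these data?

3

The outgroup has state '0' for every character, so '1' is the derived state throughout.
I (derived state '1') is unique to Taxon 3 (autapomorphy; uninformative for grouping).
Only Taxon 1 and Taxon 5 show the derived state '1' for II, supporting them as a clade.
III (derived state '1') is unique to Taxon 1 (autapomorphy; uninformative for grouping).
Most parsimonious ingroup topology: (Taxon 3,(Taxon 5,Taxon 1)).
Changes per character on this tree: I: 1; II: 1; III: 1.
Total = 3.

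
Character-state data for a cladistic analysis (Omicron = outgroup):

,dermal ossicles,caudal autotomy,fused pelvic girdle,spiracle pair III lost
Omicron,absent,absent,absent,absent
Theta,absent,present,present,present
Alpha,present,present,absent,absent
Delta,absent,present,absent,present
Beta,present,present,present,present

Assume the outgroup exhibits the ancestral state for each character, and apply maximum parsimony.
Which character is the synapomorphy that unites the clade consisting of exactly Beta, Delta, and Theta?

The outgroup has state 'absent' for every character, so 'present' is the derived state throughout.
dermal ossicles groups Alpha and Beta, which is incompatible with the clades supported by the remaining characters; treating it as convergent (homoplasy) costs fewer steps than any alternative tree.
All ingroup taxa share the derived state 'present' for caudal autotomy; it defines the ingroup but does not resolve relationships within it.
Only Beta and Theta show the derived state 'present' for fused pelvic girdle, supporting them as a clade.
spiracle pair III lost: derived state 'present' in Beta, Delta, and Theta only — synapomorphy for {Beta, Delta, Theta}.
Most parsimonious ingroup topology: (((Theta,Beta),Delta),Alpha).
The clade {Beta, Delta, Theta} is supported by spiracle pair III lost: its derived state 'present' occurs in exactly those taxa and in no other taxon (including the outgroup).

spiracle pair III lost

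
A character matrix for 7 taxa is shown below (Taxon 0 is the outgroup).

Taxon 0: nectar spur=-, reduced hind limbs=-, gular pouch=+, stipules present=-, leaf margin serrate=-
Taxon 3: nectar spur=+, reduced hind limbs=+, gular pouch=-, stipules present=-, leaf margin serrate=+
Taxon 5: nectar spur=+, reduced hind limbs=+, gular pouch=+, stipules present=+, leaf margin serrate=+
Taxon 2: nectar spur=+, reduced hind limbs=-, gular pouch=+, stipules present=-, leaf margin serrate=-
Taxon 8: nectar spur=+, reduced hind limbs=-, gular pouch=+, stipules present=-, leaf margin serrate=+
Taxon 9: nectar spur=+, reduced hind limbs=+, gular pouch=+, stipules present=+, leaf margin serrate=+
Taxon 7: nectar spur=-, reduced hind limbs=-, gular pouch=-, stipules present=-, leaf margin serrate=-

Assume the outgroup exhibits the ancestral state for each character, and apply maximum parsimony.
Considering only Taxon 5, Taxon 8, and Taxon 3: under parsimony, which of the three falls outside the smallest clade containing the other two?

Taxon 8

Character polarity is set by the outgroup: the derived state is whichever differs from the outgroup's state, so for gular pouch the derived state is '-', and for the remaining characters it is '+'.
nectar spur: derived state '+' in Taxon 2, Taxon 3, Taxon 5, Taxon 8, and Taxon 9 only — synapomorphy for {Taxon 2, Taxon 3, Taxon 5, Taxon 8, Taxon 9}.
reduced hind limbs (derived state '+') is shared by Taxon 3, Taxon 5, and Taxon 9 — a synapomorphy uniting that clade.
gular pouch (state '-') occurs in Taxon 3 and Taxon 7 but conflicts with the nesting implied by the other characters — most parsimoniously interpreted as homoplasy.
stipules present: derived state '+' in Taxon 5 and Taxon 9 only — synapomorphy for {Taxon 5, Taxon 9}.
leaf margin serrate (derived state '+') is shared by Taxon 3, Taxon 5, Taxon 8, and Taxon 9 — a synapomorphy uniting that clade.
Most parsimonious ingroup topology: ((((Taxon 3,(Taxon 5,Taxon 9)),Taxon 8),Taxon 2),Taxon 7).
Taxon 3 and Taxon 5 share a more recent common ancestor with each other than either does with Taxon 8, so Taxon 8 is the least closely related of the three.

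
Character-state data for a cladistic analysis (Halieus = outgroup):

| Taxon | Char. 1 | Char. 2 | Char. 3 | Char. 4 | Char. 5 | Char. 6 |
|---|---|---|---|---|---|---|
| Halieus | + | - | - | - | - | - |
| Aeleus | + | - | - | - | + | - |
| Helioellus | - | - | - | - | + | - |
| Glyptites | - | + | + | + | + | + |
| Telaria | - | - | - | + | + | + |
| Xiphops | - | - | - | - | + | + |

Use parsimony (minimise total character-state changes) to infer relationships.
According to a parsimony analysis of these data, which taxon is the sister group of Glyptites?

Character polarity is set by the outgroup: the derived state is whichever differs from the outgroup's state, so for Char. 1 the derived state is '-', and for the remaining characters it is '+'.
Only Glyptites, Helioellus, Telaria, and Xiphops show the derived state '-' for Char. 1, supporting them as a clade.
Char. 2: derived state '+' in Glyptites only — an autapomorphy, so it tells us nothing about relationships among taxa.
Char. 3 (derived state '+') is unique to Glyptites (autapomorphy; uninformative for grouping).
Char. 4: derived state '+' in Glyptites and Telaria only — synapomorphy for {Glyptites, Telaria}.
Char. 5 (derived state '+') is shared by all ingroup taxa — unites the whole ingroup.
Only Glyptites, Telaria, and Xiphops show the derived state '+' for Char. 6, supporting them as a clade.
Most parsimonious ingroup topology: (Aeleus,((Xiphops,(Telaria,Glyptites)),Helioellus)).
Glyptites and Telaria form a cherry on this tree, so they are sister taxa.

Telaria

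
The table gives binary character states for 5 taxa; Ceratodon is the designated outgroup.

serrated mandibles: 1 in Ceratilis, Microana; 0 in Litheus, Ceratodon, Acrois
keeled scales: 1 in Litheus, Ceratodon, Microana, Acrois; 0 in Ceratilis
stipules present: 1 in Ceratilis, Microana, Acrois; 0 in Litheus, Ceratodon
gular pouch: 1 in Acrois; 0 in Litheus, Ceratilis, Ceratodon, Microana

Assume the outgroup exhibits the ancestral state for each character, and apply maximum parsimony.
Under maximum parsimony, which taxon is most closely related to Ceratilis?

Character polarity is set by the outgroup: the derived state is whichever differs from the outgroup's state, so for keeled scales the derived state is '0', and for the remaining characters it is '1'.
serrated mandibles: derived state '1' in Ceratilis and Microana only — synapomorphy for {Ceratilis, Microana}.
keeled scales (derived state '0') is unique to Ceratilis (autapomorphy; uninformative for grouping).
Only Acrois, Ceratilis, and Microana show the derived state '1' for stipules present, supporting them as a clade.
gular pouch: derived state '1' in Acrois only — an autapomorphy, so it tells us nothing about relationships among taxa.
Most parsimonious ingroup topology: (((Ceratilis,Microana),Acrois),Litheus).
Ceratilis and Microana form a cherry on this tree, so they are sister taxa.

Microana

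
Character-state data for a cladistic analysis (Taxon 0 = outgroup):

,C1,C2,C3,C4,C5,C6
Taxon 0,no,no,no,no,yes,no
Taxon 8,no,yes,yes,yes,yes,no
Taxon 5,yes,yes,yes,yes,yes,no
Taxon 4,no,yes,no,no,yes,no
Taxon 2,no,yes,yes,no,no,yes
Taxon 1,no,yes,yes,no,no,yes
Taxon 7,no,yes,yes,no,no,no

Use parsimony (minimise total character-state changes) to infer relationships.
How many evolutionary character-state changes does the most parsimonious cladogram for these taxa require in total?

Character polarity is set by the outgroup: the derived state is whichever differs from the outgroup's state, so for C5 the derived state is 'no', and for the remaining characters it is 'yes'.
C1 (derived state 'yes') is unique to Taxon 5 (autapomorphy; uninformative for grouping).
C2 (derived state 'yes') is shared by all ingroup taxa — unites the whole ingroup.
C3: derived state 'yes' in Taxon 1, Taxon 2, Taxon 5, Taxon 7, and Taxon 8 only — synapomorphy for {Taxon 1, Taxon 2, Taxon 5, Taxon 7, Taxon 8}.
C4: derived state 'yes' in Taxon 5 and Taxon 8 only — synapomorphy for {Taxon 5, Taxon 8}.
C5 (derived state 'no') is shared by Taxon 1, Taxon 2, and Taxon 7 — a synapomorphy uniting that clade.
Only Taxon 1 and Taxon 2 show the derived state 'yes' for C6, supporting them as a clade.
Most parsimonious ingroup topology: (((Taxon 8,Taxon 5),((Taxon 2,Taxon 1),Taxon 7)),Taxon 4).
Changes per character on this tree: C1: 1; C2: 1; C3: 1; C4: 1; C5: 1; C6: 1.
Total = 6.

6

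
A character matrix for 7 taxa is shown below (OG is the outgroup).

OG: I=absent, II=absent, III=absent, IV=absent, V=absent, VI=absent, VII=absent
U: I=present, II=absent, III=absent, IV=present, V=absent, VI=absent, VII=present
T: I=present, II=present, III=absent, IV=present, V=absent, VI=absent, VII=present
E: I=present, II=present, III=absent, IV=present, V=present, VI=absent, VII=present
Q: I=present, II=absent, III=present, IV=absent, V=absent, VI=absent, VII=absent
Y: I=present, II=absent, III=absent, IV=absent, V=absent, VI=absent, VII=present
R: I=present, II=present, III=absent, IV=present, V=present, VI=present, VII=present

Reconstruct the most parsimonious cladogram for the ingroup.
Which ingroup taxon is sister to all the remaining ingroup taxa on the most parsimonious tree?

The outgroup has state 'absent' for every character, so 'present' is the derived state throughout.
I (derived state 'present') is shared by all ingroup taxa — unites the whole ingroup.
II: derived state 'present' in E, R, and T only — synapomorphy for {E, R, T}.
III: derived state 'present' in Q only — an autapomorphy, so it tells us nothing about relationships among taxa.
Only E, R, T, and U show the derived state 'present' for IV, supporting them as a clade.
Only E and R show the derived state 'present' for V, supporting them as a clade.
VI: derived state 'present' in R only — an autapomorphy, so it tells us nothing about relationships among taxa.
VII: derived state 'present' in E, R, T, U, and Y only — synapomorphy for {E, R, T, U, Y}.
Most parsimonious ingroup topology: (((U,(T,(E,R))),Y),Q).
Q is sister to the clade containing all other ingroup taxa, so it is the earliest-diverging (most basal) ingroup lineage.

Q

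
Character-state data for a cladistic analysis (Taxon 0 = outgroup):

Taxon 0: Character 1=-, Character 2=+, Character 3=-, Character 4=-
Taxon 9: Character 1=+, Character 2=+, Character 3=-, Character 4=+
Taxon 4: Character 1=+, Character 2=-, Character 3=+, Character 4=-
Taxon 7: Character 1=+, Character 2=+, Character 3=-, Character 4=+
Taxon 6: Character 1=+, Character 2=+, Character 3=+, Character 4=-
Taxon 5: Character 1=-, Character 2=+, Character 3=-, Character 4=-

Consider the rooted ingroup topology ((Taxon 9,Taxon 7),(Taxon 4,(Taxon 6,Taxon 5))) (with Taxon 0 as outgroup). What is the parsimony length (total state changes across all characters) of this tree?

6

Map each character onto ((Taxon 9,Taxon 7),(Taxon 4,(Taxon 6,Taxon 5))) (rooted by Taxon 0) and count the minimum state changes it requires (Fitch parsimony):
Character 1: 2; Character 2: 1; Character 3: 2; Character 4: 1.
Total tree length = 6.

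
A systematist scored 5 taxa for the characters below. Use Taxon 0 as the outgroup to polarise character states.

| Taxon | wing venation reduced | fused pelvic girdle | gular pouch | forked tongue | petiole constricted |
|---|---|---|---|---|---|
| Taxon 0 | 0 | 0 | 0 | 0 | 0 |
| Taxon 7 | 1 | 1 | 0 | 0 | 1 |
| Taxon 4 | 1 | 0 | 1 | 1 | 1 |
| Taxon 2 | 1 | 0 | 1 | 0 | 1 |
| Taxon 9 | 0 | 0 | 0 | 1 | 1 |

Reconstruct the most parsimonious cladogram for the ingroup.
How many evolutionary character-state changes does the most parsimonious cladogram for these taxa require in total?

The outgroup has state '0' for every character, so '1' is the derived state throughout.
wing venation reduced (derived state '1') is shared by Taxon 2, Taxon 4, and Taxon 7 — a synapomorphy uniting that clade.
fused pelvic girdle (derived state '1') is unique to Taxon 7 (autapomorphy; uninformative for grouping).
gular pouch (derived state '1') is shared by Taxon 2 and Taxon 4 — a synapomorphy uniting that clade.
forked tongue (state '1') occurs in Taxon 4 and Taxon 9 but conflicts with the nesting implied by the other characters — most parsimoniously interpreted as homoplasy.
petiole constricted (derived state '1') is shared by all ingroup taxa — unites the whole ingroup.
Most parsimonious ingroup topology: ((Taxon 7,(Taxon 4,Taxon 2)),Taxon 9).
Changes per character on this tree: wing venation reduced: 1; fused pelvic girdle: 1; gular pouch: 1; forked tongue: 2; petiole constricted: 1.
Total = 6.

6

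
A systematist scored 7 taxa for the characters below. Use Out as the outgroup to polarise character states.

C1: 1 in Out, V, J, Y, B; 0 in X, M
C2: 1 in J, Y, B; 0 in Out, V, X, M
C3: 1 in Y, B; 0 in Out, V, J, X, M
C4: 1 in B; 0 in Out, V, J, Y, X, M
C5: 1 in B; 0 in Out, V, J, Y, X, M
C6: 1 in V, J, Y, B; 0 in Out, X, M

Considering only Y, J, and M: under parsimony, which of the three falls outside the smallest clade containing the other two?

Character polarity is set by the outgroup: the derived state is whichever differs from the outgroup's state, so for C1 the derived state is '0', and for the remaining characters it is '1'.
C1 (derived state '0') is shared by M and X — a synapomorphy uniting that clade.
C2: derived state '1' in B, J, and Y only — synapomorphy for {B, J, Y}.
Only B and Y show the derived state '1' for C3, supporting them as a clade.
C4: derived state '1' in B only — an autapomorphy, so it tells us nothing about relationships among taxa.
C5: derived state '1' in B only — an autapomorphy, so it tells us nothing about relationships among taxa.
C6: derived state '1' in B, J, V, and Y only — synapomorphy for {B, J, V, Y}.
Most parsimonious ingroup topology: ((V,(J,(Y,B))),(X,M)).
Y and J share a more recent common ancestor with each other than either does with M, so M is the least closely related of the three.

M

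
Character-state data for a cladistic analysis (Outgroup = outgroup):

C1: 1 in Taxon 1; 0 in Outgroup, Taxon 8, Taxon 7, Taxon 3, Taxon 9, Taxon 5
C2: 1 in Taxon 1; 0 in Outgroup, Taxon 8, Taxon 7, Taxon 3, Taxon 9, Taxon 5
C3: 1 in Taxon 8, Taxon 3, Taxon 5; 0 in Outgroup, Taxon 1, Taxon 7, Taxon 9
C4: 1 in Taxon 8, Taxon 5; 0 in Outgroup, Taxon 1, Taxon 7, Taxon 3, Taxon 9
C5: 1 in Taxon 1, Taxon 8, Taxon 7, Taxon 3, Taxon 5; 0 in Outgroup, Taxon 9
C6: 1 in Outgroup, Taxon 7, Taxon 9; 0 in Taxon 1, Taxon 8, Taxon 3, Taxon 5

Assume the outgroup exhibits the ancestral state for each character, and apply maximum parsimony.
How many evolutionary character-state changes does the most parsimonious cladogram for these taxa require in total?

Character polarity is set by the outgroup: the derived state is whichever differs from the outgroup's state, so for C6 the derived state is '0', and for the remaining characters it is '1'.
C1 (derived state '1') is unique to Taxon 1 (autapomorphy; uninformative for grouping).
C2: derived state '1' in Taxon 1 only — an autapomorphy, so it tells us nothing about relationships among taxa.
C3 (derived state '1') is shared by Taxon 3, Taxon 5, and Taxon 8 — a synapomorphy uniting that clade.
C4: derived state '1' in Taxon 5 and Taxon 8 only — synapomorphy for {Taxon 5, Taxon 8}.
C5 (derived state '1') is shared by Taxon 1, Taxon 3, Taxon 5, Taxon 7, and Taxon 8 — a synapomorphy uniting that clade.
Only Taxon 1, Taxon 3, Taxon 5, and Taxon 8 show the derived state '0' for C6, supporting them as a clade.
Most parsimonious ingroup topology: (((Taxon 1,((Taxon 8,Taxon 5),Taxon 3)),Taxon 7),Taxon 9).
Changes per character on this tree: C1: 1; C2: 1; C3: 1; C4: 1; C5: 1; C6: 1.
Total = 6.

6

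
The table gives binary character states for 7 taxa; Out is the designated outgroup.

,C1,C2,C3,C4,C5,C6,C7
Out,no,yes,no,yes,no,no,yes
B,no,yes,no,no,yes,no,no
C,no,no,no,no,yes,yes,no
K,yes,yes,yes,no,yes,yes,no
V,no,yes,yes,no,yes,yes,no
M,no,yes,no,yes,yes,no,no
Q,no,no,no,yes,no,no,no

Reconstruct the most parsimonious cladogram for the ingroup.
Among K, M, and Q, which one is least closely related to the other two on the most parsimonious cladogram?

Q

Character polarity is set by the outgroup: the derived state is whichever differs from the outgroup's state, so for C2, C4, C7 the derived state is 'no', and for the remaining characters it is 'yes'.
C1 (derived state 'yes') is unique to K (autapomorphy; uninformative for grouping).
C2 (state 'no') occurs in C and Q but conflicts with the nesting implied by the other characters — most parsimoniously interpreted as homoplasy.
C3: derived state 'yes' in K and V only — synapomorphy for {K, V}.
Only B, C, K, and V show the derived state 'no' for C4, supporting them as a clade.
C5 (derived state 'yes') is shared by B, C, K, M, and V — a synapomorphy uniting that clade.
C6: derived state 'yes' in C, K, and V only — synapomorphy for {C, K, V}.
All ingroup taxa share the derived state 'no' for C7; it defines the ingroup but does not resolve relationships within it.
Most parsimonious ingroup topology: (((B,(C,(K,V))),M),Q).
M and K share a more recent common ancestor with each other than either does with Q, so Q is the least closely related of the three.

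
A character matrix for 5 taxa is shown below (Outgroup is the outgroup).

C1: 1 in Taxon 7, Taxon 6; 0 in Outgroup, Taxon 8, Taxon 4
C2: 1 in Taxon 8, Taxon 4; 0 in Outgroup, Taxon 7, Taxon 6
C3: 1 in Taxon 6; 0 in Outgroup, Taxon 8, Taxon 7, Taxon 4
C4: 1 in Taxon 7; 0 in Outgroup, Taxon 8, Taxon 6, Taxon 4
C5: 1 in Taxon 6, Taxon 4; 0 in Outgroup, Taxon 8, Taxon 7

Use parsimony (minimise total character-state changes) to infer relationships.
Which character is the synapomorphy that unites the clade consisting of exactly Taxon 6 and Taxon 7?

The outgroup has state '0' for every character, so '1' is the derived state throughout.
Only Taxon 6 and Taxon 7 show the derived state '1' for C1, supporting them as a clade.
Only Taxon 4 and Taxon 8 show the derived state '1' for C2, supporting them as a clade.
C3: derived state '1' in Taxon 6 only — an autapomorphy, so it tells us nothing about relationships among taxa.
C4 (derived state '1') is unique to Taxon 7 (autapomorphy; uninformative for grouping).
C5 (state '1') occurs in Taxon 4 and Taxon 6 but conflicts with the nesting implied by the other characters — most parsimoniously interpreted as homoplasy.
Most parsimonious ingroup topology: ((Taxon 8,Taxon 4),(Taxon 7,Taxon 6)).
The clade {Taxon 6, Taxon 7} is supported by C1: its derived state '1' occurs in exactly those taxa and in no other taxon (including the outgroup).

C1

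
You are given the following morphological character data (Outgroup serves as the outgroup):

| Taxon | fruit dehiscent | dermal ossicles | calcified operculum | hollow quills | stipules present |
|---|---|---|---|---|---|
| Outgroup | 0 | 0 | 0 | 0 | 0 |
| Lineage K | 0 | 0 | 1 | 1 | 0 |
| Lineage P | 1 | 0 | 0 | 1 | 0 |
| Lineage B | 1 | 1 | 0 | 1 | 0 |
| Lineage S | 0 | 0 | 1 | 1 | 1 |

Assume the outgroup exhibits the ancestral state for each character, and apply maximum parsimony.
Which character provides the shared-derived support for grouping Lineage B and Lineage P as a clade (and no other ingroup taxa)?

fruit dehiscent

The outgroup has state '0' for every character, so '1' is the derived state throughout.
fruit dehiscent (derived state '1') is shared by Lineage B and Lineage P — a synapomorphy uniting that clade.
dermal ossicles: derived state '1' in Lineage B only — an autapomorphy, so it tells us nothing about relationships among taxa.
Only Lineage K and Lineage S show the derived state '1' for calcified operculum, supporting them as a clade.
hollow quills (derived state '1') is shared by all ingroup taxa — unites the whole ingroup.
stipules present: derived state '1' in Lineage S only — an autapomorphy, so it tells us nothing about relationships among taxa.
Most parsimonious ingroup topology: ((Lineage K,Lineage S),(Lineage P,Lineage B)).
The clade {Lineage B, Lineage P} is supported by fruit dehiscent: its derived state '1' occurs in exactly those taxa and in no other taxon (including the outgroup).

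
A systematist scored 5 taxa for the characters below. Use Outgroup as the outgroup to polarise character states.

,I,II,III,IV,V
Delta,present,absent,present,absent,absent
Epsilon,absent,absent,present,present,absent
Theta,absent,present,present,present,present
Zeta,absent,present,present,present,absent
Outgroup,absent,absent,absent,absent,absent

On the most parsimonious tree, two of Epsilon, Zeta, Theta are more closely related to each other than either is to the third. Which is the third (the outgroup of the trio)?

Epsilon

The outgroup has state 'absent' for every character, so 'present' is the derived state throughout.
I (derived state 'present') is unique to Delta (autapomorphy; uninformative for grouping).
II: derived state 'present' in Theta and Zeta only — synapomorphy for {Theta, Zeta}.
III (derived state 'present') is shared by all ingroup taxa — unites the whole ingroup.
Only Epsilon, Theta, and Zeta show the derived state 'present' for IV, supporting them as a clade.
V: derived state 'present' in Theta only — an autapomorphy, so it tells us nothing about relationships among taxa.
Most parsimonious ingroup topology: ((Epsilon,(Theta,Zeta)),Delta).
Zeta and Theta share a more recent common ancestor with each other than either does with Epsilon, so Epsilon is the least closely related of the three.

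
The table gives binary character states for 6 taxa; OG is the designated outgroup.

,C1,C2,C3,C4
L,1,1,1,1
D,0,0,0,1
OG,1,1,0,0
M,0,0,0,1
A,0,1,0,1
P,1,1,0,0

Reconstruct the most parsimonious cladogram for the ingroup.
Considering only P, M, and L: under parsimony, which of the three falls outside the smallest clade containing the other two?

Character polarity is set by the outgroup: the derived state is whichever differs from the outgroup's state, so for C1, C2 the derived state is '0', and for the remaining characters it is '1'.
C1 (derived state '0') is shared by A, D, and M — a synapomorphy uniting that clade.
C2: derived state '0' in D and M only — synapomorphy for {D, M}.
C3 (derived state '1') is unique to L (autapomorphy; uninformative for grouping).
C4 (derived state '1') is shared by A, D, L, and M — a synapomorphy uniting that clade.
Most parsimonious ingroup topology: (((A,(D,M)),L),P).
M and L share a more recent common ancestor with each other than either does with P, so P is the least closely related of the three.

P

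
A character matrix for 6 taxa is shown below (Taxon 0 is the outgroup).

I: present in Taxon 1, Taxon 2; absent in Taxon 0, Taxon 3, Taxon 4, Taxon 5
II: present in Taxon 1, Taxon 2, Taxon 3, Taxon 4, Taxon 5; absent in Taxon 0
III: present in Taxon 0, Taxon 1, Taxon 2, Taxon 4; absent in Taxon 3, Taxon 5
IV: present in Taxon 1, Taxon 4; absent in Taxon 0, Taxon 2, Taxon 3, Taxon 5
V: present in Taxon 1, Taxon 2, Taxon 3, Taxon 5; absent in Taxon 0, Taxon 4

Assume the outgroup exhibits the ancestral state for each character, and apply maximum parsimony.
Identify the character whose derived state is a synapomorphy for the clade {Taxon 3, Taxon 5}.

III

Character polarity is set by the outgroup: the derived state is whichever differs from the outgroup's state, so for III the derived state is 'absent', and for the remaining characters it is 'present'.
I: derived state 'present' in Taxon 1 and Taxon 2 only — synapomorphy for {Taxon 1, Taxon 2}.
II (derived state 'present') is shared by all ingroup taxa — unites the whole ingroup.
III: derived state 'absent' in Taxon 3 and Taxon 5 only — synapomorphy for {Taxon 3, Taxon 5}.
IV groups Taxon 1 and Taxon 4, which is incompatible with the clades supported by the remaining characters; treating it as convergent (homoplasy) costs fewer steps than any alternative tree.
Only Taxon 1, Taxon 2, Taxon 3, and Taxon 5 show the derived state 'present' for V, supporting them as a clade.
Most parsimonious ingroup topology: (((Taxon 1,Taxon 2),(Taxon 3,Taxon 5)),Taxon 4).
The clade {Taxon 3, Taxon 5} is supported by III: its derived state 'absent' occurs in exactly those taxa and in no other taxon (including the outgroup).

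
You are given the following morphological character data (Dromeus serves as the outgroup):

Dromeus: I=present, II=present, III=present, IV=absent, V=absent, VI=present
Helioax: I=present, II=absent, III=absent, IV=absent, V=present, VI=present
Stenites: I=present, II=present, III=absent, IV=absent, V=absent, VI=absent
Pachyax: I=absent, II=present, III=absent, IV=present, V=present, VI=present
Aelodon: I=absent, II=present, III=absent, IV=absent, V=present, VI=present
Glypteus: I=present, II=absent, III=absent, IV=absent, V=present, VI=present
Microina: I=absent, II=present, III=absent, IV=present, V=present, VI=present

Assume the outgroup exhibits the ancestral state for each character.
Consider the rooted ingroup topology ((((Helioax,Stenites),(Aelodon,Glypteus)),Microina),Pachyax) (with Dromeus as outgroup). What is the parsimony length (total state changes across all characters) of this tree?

Map each character onto ((((Helioax,Stenites),(Aelodon,Glypteus)),Microina),Pachyax) (rooted by Dromeus) and count the minimum state changes it requires (Fitch parsimony):
I: 3; II: 2; III: 1; IV: 2; V: 2; VI: 1.
Total tree length = 11.

11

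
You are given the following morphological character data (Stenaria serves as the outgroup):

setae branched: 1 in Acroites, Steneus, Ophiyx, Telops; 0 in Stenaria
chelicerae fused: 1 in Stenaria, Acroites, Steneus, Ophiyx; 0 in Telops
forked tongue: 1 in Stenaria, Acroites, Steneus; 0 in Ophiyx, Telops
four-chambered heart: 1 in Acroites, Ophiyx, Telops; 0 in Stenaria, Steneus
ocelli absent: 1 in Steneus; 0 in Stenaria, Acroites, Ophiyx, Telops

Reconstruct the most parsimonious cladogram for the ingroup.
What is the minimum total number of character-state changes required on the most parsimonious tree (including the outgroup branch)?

Character polarity is set by the outgroup: the derived state is whichever differs from the outgroup's state, so for chelicerae fused, forked tongue the derived state is '0', and for the remaining characters it is '1'.
setae branched (derived state '1') is shared by all ingroup taxa — unites the whole ingroup.
chelicerae fused: derived state '0' in Telops only — an autapomorphy, so it tells us nothing about relationships among taxa.
forked tongue: derived state '0' in Ophiyx and Telops only — synapomorphy for {Ophiyx, Telops}.
four-chambered heart (derived state '1') is shared by Acroites, Ophiyx, and Telops — a synapomorphy uniting that clade.
ocelli absent (derived state '1') is unique to Steneus (autapomorphy; uninformative for grouping).
Most parsimonious ingroup topology: ((Acroites,(Ophiyx,Telops)),Steneus).
Changes per character on this tree: setae branched: 1; chelicerae fused: 1; forked tongue: 1; four-chambered heart: 1; ocelli absent: 1.
Total = 5.

5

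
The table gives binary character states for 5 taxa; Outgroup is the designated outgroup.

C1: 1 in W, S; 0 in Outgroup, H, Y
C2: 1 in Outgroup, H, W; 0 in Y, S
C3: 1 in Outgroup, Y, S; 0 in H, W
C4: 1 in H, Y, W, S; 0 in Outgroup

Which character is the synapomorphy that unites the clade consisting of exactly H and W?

Character polarity is set by the outgroup: the derived state is whichever differs from the outgroup's state, so for C2, C3 the derived state is '0', and for the remaining characters it is '1'.
C1 groups S and W, which is incompatible with the clades supported by the remaining characters; treating it as convergent (homoplasy) costs fewer steps than any alternative tree.
Only S and Y show the derived state '0' for C2, supporting them as a clade.
C3 (derived state '0') is shared by H and W — a synapomorphy uniting that clade.
C4 (derived state '1') is shared by all ingroup taxa — unites the whole ingroup.
Most parsimonious ingroup topology: ((H,W),(Y,S)).
The clade {H, W} is supported by C3: its derived state '0' occurs in exactly those taxa and in no other taxon (including the outgroup).

C3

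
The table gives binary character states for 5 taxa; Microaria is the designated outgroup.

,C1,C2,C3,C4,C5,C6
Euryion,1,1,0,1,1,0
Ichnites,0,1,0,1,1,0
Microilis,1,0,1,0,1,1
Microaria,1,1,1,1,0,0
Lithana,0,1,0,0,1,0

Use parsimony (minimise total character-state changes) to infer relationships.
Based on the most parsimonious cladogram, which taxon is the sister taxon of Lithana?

Character polarity is set by the outgroup: the derived state is whichever differs from the outgroup's state, so for C1, C2, C3, C4 the derived state is '0', and for the remaining characters it is '1'.
C1: derived state '0' in Ichnites and Lithana only — synapomorphy for {Ichnites, Lithana}.
C2 (derived state '0') is unique to Microilis (autapomorphy; uninformative for grouping).
Only Euryion, Ichnites, and Lithana show the derived state '0' for C3, supporting them as a clade.
C4 groups Lithana and Microilis, which is incompatible with the clades supported by the remaining characters; treating it as convergent (homoplasy) costs fewer steps than any alternative tree.
All ingroup taxa share the derived state '1' for C5; it defines the ingroup but does not resolve relationships within it.
C6: derived state '1' in Microilis only — an autapomorphy, so it tells us nothing about relationships among taxa.
Most parsimonious ingroup topology: (((Lithana,Ichnites),Euryion),Microilis).
Lithana and Ichnites form a cherry on this tree, so they are sister taxa.

Ichnites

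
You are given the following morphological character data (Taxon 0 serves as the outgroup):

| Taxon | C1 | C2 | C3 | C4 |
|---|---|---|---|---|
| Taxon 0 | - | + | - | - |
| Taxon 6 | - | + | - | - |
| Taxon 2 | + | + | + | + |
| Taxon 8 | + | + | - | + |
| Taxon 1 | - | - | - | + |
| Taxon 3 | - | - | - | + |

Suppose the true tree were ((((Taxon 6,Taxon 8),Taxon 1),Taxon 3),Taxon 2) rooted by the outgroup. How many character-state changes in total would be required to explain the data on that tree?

7

Map each character onto ((((Taxon 6,Taxon 8),Taxon 1),Taxon 3),Taxon 2) (rooted by Taxon 0) and count the minimum state changes it requires (Fitch parsimony):
C1: 2; C2: 2; C3: 1; C4: 2.
Total tree length = 7.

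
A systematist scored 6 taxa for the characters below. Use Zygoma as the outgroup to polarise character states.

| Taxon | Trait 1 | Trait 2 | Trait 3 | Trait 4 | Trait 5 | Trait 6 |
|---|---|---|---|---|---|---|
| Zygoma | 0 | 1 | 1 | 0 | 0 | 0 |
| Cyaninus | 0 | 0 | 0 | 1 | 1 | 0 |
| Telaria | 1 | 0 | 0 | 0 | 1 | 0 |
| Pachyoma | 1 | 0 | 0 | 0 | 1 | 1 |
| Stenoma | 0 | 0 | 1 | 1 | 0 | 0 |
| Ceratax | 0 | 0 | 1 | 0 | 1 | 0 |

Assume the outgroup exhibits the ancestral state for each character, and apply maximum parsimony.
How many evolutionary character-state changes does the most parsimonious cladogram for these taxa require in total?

7

Character polarity is set by the outgroup: the derived state is whichever differs from the outgroup's state, so for Trait 2, Trait 3 the derived state is '0', and for the remaining characters it is '1'.
Trait 1: derived state '1' in Pachyoma and Telaria only — synapomorphy for {Pachyoma, Telaria}.
All ingroup taxa share the derived state '0' for Trait 2; it defines the ingroup but does not resolve relationships within it.
Trait 3 (derived state '0') is shared by Cyaninus, Pachyoma, and Telaria — a synapomorphy uniting that clade.
Trait 4 groups Cyaninus and Stenoma, which is incompatible with the clades supported by the remaining characters; treating it as convergent (homoplasy) costs fewer steps than any alternative tree.
Only Ceratax, Cyaninus, Pachyoma, and Telaria show the derived state '1' for Trait 5, supporting them as a clade.
Trait 6: derived state '1' in Pachyoma only — an autapomorphy, so it tells us nothing about relationships among taxa.
Most parsimonious ingroup topology: (((Cyaninus,(Telaria,Pachyoma)),Ceratax),Stenoma).
Changes per character on this tree: Trait 1: 1; Trait 2: 1; Trait 3: 1; Trait 4: 2; Trait 5: 1; Trait 6: 1.
Total = 7.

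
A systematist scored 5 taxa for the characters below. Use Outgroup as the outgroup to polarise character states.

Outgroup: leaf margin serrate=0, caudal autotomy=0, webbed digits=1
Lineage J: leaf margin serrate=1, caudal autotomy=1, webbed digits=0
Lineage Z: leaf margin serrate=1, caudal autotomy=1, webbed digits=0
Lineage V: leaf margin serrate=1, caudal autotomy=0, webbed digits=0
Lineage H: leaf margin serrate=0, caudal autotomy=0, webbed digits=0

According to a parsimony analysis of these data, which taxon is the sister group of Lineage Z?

Character polarity is set by the outgroup: the derived state is whichever differs from the outgroup's state, so for webbed digits the derived state is '0', and for the remaining characters it is '1'.
leaf margin serrate (derived state '1') is shared by Lineage J, Lineage V, and Lineage Z — a synapomorphy uniting that clade.
caudal autotomy (derived state '1') is shared by Lineage J and Lineage Z — a synapomorphy uniting that clade.
All ingroup taxa share the derived state '0' for webbed digits; it defines the ingroup but does not resolve relationships within it.
Most parsimonious ingroup topology: (((Lineage J,Lineage Z),Lineage V),Lineage H).
Lineage Z and Lineage J form a cherry on this tree, so they are sister taxa.

Lineage J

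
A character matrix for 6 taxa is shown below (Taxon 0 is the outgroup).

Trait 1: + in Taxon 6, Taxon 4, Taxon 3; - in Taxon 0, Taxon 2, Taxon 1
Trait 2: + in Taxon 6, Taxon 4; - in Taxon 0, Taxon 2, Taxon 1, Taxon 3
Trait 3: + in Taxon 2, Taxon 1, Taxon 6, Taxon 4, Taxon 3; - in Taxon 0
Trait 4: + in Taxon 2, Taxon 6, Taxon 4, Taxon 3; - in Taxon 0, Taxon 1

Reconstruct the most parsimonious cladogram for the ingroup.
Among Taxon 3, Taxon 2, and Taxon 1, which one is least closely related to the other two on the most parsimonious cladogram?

Taxon 1

The outgroup has state '-' for every character, so '+' is the derived state throughout.
Only Taxon 3, Taxon 4, and Taxon 6 show the derived state '+' for Trait 1, supporting them as a clade.
Trait 2: derived state '+' in Taxon 4 and Taxon 6 only — synapomorphy for {Taxon 4, Taxon 6}.
Trait 3 (derived state '+') is shared by all ingroup taxa — unites the whole ingroup.
Only Taxon 2, Taxon 3, Taxon 4, and Taxon 6 show the derived state '+' for Trait 4, supporting them as a clade.
Most parsimonious ingroup topology: ((Taxon 2,((Taxon 6,Taxon 4),Taxon 3)),Taxon 1).
Taxon 2 and Taxon 3 share a more recent common ancestor with each other than either does with Taxon 1, so Taxon 1 is the least closely related of the three.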